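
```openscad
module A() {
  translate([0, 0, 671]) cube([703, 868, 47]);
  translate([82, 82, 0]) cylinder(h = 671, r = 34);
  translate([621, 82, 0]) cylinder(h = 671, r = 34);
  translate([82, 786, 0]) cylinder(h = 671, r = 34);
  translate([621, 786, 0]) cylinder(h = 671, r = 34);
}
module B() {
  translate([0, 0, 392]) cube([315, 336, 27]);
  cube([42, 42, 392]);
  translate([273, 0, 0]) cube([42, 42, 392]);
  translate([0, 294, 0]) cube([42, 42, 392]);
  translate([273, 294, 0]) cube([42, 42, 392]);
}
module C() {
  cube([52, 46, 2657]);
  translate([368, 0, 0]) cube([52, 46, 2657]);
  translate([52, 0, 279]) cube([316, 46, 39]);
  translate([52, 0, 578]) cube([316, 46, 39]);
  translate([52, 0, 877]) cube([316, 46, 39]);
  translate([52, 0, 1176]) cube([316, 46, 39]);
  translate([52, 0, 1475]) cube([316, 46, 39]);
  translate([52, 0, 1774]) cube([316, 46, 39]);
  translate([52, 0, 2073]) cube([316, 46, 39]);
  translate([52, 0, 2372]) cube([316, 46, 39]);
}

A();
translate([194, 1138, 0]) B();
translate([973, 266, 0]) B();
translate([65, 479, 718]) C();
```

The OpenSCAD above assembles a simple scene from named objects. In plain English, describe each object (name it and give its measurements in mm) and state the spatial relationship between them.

A is a table with a 703×868 mm rectangular top, 47 mm thick, top surface at z = 718 mm, supported by four round legs of 68 mm diameter, each leg's bounding box inset 48 mm from the nearest pair of top edges, running from the floor.

B is a four-legged stool. The seat is a 315×336×27 mm slab whose top surface is at z = 419 mm; four square legs, each 42×42 mm in cross-section, run from the floor (z = 0) to the underside of the seat, each flush with a corner of the seat.

C is a straight ladder. Two 52×46 mm vertical rails, 2657 mm tall, stand 420 mm apart (outside-to-outside) with their front faces coplanar on the −y side. 8 rungs, each 46 mm deep and 39 mm tall, span between the inner faces of the rails, front faces flush with the rails. The lowest rung's underside is at z = 279 mm and rungs are spaced 299 mm apart (underside to underside).

Two stools sit around the table at the +y, +x sides. The ladder is on top of the table.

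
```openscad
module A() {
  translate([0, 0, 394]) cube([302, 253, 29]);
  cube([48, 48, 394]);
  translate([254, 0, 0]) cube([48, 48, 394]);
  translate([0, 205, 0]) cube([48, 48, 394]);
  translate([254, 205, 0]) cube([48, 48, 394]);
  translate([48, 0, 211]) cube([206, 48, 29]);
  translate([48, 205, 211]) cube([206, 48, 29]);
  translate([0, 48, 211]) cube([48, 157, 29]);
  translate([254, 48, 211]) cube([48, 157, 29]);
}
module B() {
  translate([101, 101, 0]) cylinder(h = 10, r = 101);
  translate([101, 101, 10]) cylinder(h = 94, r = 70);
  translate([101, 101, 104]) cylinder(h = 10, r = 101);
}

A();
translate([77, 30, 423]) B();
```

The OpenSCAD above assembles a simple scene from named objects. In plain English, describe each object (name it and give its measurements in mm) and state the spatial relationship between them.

A is a four-legged stool. The seat is 302×253 mm, 29 mm thick, top at z = 423 mm. It stands on four square legs, each 48×48 mm in cross-section, from z = 0 to the seat underside, each flush with a corner of the seat. Four stretchers, 48 mm wide and 29 mm tall, connect adjacent legs with their undersides at z = 211 mm, each running between the inner faces of the legs it joins and aligned with the legs' outer faces on the other axis.

B is a spool: two coaxial disc flanges of radius 101 mm and thickness 10 mm, joined by a core cylinder of radius 70 mm and height 94 mm. The lower flange rests on z = 0 and the three cylinders share a vertical axis.

The spool is on top of the stool.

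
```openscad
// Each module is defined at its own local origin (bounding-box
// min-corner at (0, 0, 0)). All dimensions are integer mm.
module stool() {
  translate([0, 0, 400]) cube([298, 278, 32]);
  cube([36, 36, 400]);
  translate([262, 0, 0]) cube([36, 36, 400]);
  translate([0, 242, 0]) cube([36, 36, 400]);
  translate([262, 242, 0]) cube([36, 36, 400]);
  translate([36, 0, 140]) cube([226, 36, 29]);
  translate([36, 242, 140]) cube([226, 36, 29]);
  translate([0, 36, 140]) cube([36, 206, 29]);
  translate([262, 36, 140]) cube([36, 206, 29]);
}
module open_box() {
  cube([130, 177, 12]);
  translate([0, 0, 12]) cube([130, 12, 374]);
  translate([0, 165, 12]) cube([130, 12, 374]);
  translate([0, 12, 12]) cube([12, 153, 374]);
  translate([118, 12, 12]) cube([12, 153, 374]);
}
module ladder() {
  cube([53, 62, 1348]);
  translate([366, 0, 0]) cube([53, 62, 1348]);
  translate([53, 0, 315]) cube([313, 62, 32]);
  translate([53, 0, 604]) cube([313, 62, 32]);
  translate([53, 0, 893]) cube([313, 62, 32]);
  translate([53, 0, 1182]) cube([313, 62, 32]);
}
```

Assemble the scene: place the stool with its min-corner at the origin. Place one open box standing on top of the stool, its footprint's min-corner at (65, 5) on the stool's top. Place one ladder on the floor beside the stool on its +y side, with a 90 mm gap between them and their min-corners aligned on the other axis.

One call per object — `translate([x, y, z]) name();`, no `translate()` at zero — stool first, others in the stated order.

stool();
translate([65, 5, 432]) open_box();
translate([0, 368, 0]) ladder();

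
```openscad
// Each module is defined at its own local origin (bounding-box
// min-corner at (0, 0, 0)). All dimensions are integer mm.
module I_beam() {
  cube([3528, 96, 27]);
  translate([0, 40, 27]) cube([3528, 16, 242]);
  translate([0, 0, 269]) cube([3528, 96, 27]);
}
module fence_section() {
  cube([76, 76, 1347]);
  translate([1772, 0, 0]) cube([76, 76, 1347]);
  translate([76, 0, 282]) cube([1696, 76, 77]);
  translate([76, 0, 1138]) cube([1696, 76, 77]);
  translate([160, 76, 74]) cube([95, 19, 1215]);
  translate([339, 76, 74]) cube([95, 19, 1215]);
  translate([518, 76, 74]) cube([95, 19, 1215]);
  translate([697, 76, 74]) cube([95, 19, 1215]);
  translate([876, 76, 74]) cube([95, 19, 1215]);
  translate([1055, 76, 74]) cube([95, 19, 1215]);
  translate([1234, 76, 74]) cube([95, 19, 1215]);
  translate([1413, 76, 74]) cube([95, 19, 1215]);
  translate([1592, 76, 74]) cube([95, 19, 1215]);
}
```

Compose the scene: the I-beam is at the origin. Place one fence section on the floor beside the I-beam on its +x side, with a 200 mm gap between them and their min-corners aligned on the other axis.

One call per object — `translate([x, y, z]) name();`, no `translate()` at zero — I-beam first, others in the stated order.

I_beam();
translate([3728, 0, 0]) fence_section();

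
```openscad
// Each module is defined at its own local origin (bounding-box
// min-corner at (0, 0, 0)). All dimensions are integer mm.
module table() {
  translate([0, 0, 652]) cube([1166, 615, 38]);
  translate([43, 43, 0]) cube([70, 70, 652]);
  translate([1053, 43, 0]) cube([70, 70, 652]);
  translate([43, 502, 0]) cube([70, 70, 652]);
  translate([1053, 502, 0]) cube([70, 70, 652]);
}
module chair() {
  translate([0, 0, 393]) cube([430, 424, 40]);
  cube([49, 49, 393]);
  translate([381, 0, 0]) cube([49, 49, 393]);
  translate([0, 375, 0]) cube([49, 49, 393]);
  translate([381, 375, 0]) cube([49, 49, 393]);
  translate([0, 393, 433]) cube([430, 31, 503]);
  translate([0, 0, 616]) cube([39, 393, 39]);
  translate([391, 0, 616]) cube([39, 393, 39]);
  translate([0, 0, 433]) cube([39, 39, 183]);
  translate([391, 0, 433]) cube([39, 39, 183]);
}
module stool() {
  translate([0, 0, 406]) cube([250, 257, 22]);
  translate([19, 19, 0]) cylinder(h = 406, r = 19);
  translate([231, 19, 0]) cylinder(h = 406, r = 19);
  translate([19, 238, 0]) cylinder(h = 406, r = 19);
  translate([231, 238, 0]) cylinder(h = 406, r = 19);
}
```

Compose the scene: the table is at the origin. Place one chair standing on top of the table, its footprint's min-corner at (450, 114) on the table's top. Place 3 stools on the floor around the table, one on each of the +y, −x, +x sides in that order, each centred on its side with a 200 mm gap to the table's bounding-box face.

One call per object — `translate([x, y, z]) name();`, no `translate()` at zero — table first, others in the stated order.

table();
translate([450, 114, 690]) chair();
translate([458, 815, 0]) stool();
translate([-450, 179, 0]) stool();
translate([1366, 179, 0]) stool();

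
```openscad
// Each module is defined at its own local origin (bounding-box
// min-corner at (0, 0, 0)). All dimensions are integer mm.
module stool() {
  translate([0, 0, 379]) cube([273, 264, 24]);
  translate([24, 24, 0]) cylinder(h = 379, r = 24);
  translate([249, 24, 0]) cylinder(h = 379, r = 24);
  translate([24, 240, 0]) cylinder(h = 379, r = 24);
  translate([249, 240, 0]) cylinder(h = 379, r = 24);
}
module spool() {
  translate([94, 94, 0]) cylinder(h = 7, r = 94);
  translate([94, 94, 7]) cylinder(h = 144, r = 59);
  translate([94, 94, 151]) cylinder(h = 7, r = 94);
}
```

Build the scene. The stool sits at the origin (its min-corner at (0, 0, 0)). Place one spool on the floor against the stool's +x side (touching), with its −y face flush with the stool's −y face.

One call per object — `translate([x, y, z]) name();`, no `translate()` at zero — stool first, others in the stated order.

stool();
translate([273, 0, 0]) spool();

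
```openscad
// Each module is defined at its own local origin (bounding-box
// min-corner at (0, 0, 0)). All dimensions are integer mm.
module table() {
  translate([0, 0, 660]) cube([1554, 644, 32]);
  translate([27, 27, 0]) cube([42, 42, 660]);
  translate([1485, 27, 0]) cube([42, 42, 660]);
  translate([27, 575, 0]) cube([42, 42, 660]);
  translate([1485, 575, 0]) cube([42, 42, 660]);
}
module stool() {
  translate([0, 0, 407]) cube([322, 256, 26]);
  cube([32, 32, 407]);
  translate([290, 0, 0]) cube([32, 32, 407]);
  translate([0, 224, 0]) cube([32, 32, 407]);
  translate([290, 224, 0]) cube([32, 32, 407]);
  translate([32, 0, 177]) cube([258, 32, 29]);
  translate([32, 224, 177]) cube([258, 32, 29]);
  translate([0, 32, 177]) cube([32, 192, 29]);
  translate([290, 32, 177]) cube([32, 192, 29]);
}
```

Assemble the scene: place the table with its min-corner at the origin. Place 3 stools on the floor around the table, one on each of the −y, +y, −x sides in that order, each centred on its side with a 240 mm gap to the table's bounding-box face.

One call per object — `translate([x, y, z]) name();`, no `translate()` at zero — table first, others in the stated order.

table();
translate([616, -496, 0]) stool();
translate([616, 884, 0]) stool();
translate([-562, 194, 0]) stool();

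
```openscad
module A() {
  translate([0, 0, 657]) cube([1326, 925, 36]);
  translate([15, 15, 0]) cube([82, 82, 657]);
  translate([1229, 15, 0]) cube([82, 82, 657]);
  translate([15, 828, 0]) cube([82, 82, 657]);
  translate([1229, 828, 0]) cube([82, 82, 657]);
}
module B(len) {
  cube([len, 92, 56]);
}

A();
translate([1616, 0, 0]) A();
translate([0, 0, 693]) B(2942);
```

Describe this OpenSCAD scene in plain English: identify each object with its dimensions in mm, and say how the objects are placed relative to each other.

A is a table: top 1326 mm (x) × 925 mm (y), 36 mm thick, upper face at z = 693 mm, on four 82×82 mm square legs, each inset 15 mm from the nearest pair of top edges, running from z = 0 to the bottom of the top.

B is a rectangular beam 2942 mm long (x), 92 mm deep (y), 56 mm thick (z).

The beam spans the tops of two tables placed 290 mm apart, resting at z = 693 mm.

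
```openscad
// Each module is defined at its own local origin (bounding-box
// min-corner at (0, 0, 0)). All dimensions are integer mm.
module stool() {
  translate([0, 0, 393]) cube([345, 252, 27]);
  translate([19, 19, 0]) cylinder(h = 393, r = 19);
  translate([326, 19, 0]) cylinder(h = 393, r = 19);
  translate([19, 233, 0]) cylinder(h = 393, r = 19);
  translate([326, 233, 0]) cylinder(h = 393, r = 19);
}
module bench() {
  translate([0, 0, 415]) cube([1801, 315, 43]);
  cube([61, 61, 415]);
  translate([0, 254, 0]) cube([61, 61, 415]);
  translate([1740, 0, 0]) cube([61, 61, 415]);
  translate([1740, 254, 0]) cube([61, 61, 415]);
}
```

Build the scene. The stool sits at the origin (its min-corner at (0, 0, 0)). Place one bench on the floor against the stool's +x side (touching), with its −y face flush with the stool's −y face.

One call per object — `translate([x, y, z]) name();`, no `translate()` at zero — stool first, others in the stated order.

stool();
translate([345, 0, 0]) bench();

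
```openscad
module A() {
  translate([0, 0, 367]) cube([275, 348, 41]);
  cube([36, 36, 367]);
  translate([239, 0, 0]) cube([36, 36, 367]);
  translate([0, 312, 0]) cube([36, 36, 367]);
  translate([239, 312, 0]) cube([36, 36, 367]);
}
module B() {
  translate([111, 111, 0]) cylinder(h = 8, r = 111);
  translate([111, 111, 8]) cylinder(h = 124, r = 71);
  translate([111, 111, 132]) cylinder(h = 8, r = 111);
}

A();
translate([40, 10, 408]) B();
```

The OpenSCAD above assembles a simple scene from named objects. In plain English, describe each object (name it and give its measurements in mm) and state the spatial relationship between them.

A is a simple wooden stool: a rectangular seat 275 mm (x) by 348 mm (y), 41 mm thick, top face at z = 408 mm, on four square legs, each 36×36 mm in cross-section. The legs rest on z = 0, each flush with a corner of the seat.

B is a spool: two coaxial disc flanges of radius 111 mm and thickness 8 mm, joined by a core cylinder of radius 71 mm and height 124 mm. The lower flange rests on z = 0 and the three cylinders share a vertical axis.

The spool is on top of the stool.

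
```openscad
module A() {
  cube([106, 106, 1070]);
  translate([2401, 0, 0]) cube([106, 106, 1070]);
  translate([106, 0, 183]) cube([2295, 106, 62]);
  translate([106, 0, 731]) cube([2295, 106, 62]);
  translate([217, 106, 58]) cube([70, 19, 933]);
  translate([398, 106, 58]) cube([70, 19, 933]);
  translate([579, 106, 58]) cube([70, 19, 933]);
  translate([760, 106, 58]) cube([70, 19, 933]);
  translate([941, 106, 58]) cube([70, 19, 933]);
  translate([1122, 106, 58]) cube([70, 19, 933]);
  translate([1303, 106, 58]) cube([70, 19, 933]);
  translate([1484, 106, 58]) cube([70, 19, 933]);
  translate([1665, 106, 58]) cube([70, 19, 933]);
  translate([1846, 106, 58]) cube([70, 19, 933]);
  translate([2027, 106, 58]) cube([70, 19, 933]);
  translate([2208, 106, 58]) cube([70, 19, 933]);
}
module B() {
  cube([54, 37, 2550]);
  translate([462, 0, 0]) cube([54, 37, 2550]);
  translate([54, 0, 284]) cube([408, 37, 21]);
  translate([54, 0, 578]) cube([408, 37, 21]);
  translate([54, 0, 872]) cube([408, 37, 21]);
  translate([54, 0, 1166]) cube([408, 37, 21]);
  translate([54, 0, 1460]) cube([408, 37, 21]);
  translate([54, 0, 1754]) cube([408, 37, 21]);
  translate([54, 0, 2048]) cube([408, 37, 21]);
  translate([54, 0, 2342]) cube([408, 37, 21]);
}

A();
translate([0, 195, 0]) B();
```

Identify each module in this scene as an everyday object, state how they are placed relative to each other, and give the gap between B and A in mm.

The ladder's nearest face is 70 mm from the fence section's +y face.

A is a fence section. B is a ladder. The ladder is on the floor beside the fence section on its +y side. The gap between the ladder and the fence section is 70 mm.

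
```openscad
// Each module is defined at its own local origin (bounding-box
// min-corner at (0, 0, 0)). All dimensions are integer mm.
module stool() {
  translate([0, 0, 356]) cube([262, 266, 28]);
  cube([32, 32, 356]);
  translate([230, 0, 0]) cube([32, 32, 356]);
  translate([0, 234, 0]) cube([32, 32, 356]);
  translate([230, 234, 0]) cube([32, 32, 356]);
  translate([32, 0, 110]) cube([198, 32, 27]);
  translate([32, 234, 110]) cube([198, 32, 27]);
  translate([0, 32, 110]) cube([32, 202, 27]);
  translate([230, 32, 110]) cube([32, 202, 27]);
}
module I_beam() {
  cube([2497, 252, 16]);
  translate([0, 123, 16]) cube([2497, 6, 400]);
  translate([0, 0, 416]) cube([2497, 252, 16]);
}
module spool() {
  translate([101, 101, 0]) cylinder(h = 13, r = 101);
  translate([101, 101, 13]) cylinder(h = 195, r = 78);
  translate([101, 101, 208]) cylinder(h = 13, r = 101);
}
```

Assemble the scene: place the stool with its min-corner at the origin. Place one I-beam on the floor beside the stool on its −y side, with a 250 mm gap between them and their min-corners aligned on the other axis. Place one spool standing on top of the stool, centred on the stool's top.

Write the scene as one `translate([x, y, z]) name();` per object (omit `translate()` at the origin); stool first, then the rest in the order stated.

stool();
translate([0, -502, 0]) I_beam();
translate([30, 32, 384]) spool();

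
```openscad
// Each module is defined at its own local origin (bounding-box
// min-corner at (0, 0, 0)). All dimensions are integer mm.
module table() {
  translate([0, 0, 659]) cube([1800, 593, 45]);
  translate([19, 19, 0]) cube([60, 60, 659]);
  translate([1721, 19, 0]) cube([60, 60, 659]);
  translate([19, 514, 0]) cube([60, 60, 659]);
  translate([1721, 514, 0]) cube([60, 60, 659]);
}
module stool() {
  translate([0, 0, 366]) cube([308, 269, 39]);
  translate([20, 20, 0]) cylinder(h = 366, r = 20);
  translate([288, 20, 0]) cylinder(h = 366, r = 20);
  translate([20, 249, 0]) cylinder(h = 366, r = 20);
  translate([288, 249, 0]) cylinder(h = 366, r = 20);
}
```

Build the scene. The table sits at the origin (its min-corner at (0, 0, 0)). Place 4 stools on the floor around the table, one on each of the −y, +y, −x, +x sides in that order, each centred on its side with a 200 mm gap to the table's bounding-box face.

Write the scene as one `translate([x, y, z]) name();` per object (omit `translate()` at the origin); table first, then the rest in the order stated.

table();
translate([746, -469, 0]) stool();
translate([746, 793, 0]) stool();
translate([-508, 162, 0]) stool();
translate([2000, 162, 0]) stool();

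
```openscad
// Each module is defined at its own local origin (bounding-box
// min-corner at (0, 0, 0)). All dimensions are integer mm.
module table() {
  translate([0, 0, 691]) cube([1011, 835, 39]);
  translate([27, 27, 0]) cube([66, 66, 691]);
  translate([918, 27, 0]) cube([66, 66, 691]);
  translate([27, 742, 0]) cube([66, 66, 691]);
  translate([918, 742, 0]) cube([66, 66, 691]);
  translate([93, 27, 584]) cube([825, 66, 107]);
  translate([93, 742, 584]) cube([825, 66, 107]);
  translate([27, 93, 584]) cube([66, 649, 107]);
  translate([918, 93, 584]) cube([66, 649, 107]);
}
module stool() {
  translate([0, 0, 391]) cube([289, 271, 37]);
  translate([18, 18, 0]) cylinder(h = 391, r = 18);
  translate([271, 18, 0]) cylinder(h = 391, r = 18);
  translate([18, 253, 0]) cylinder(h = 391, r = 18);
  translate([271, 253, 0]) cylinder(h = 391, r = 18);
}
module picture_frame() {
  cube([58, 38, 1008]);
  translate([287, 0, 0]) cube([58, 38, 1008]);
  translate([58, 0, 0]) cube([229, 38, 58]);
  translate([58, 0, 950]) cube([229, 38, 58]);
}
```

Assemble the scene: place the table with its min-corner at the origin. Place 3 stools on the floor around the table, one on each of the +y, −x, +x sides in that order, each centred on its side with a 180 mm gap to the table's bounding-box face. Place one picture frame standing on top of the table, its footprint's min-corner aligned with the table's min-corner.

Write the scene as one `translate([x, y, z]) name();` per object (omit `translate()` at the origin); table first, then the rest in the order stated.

table();
translate([361, 1015, 0]) stool();
translate([-469, 282, 0]) stool();
translate([1191, 282, 0]) stool();
translate([0, 0, 730]) picture_frame();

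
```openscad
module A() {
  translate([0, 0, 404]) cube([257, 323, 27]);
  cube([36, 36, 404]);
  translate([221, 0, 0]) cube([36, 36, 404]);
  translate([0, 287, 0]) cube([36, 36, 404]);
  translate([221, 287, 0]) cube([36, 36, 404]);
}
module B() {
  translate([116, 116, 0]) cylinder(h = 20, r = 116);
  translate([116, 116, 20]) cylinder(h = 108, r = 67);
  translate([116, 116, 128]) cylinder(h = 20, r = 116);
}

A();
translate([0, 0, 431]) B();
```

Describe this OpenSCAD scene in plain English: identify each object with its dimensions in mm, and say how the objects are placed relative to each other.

A is a four-legged stool. The seat is a 257×323×27 mm slab whose top surface is at z = 431 mm; four square legs, each 36×36 mm in cross-section, run from the floor (z = 0) to the underside of the seat, each flush with a corner of the seat.

B is a spool: two coaxial disc flanges of radius 116 mm and thickness 20 mm, joined by a core cylinder of radius 67 mm and height 108 mm. The lower flange rests on z = 0 and the three cylinders share a vertical axis.

The spool is on top of the stool.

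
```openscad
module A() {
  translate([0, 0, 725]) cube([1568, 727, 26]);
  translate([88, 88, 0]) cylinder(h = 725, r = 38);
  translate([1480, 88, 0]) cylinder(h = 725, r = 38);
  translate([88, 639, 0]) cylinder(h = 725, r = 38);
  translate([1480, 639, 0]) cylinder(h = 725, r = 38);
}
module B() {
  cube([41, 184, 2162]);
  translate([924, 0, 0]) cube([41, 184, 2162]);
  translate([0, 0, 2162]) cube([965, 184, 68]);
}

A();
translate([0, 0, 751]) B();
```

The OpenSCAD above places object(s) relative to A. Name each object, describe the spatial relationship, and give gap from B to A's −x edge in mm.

A is a table. B is a door frame. The door frame is on top of the table. The gap from the door frame to the table's −x edge is 0 mm.

The door frame's min-x is at 0; the table's min-x is 0; gap = 0 mm.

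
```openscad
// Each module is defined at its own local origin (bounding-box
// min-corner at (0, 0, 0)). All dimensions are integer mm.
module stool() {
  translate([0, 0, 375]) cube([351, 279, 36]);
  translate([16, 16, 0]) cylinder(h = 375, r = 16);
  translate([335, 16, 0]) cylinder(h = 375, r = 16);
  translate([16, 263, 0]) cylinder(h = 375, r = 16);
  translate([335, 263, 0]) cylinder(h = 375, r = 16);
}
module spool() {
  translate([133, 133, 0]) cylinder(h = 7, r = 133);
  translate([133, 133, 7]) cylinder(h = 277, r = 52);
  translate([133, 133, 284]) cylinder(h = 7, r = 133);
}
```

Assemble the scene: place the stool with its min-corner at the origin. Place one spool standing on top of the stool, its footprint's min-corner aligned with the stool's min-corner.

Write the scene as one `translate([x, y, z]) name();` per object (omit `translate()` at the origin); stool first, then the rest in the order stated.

stool();
translate([0, 0, 411]) spool();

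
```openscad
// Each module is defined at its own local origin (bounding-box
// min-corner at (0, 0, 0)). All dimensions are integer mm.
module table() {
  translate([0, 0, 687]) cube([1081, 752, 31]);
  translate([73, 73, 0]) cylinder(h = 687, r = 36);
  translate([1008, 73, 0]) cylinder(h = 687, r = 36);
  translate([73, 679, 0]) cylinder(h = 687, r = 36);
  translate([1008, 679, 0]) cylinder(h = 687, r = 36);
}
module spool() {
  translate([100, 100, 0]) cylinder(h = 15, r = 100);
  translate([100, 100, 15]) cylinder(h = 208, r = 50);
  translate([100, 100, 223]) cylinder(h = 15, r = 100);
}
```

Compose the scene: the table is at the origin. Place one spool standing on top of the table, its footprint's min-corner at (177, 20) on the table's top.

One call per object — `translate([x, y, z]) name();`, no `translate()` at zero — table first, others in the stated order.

table();
translate([177, 20, 718]) spool();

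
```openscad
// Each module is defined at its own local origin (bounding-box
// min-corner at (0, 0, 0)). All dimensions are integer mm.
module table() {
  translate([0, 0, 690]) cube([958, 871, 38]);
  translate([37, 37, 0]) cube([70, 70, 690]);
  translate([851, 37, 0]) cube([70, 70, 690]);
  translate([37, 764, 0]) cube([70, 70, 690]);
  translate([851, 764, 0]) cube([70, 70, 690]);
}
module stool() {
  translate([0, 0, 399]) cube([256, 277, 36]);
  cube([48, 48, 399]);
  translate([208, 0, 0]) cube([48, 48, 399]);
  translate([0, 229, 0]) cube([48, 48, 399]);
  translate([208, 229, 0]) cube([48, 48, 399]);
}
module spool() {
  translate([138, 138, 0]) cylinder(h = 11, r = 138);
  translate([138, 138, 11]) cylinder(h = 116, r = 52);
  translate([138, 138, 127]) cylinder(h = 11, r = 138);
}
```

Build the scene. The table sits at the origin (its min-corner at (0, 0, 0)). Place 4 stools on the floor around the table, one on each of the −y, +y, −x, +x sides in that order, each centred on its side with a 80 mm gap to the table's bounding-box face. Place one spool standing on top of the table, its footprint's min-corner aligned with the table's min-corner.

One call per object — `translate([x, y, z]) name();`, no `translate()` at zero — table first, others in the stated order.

table();
translate([351, -357, 0]) stool();
translate([351, 951, 0]) stool();
translate([-336, 297, 0]) stool();
translate([1038, 297, 0]) stool();
translate([0, 0, 728]) spool();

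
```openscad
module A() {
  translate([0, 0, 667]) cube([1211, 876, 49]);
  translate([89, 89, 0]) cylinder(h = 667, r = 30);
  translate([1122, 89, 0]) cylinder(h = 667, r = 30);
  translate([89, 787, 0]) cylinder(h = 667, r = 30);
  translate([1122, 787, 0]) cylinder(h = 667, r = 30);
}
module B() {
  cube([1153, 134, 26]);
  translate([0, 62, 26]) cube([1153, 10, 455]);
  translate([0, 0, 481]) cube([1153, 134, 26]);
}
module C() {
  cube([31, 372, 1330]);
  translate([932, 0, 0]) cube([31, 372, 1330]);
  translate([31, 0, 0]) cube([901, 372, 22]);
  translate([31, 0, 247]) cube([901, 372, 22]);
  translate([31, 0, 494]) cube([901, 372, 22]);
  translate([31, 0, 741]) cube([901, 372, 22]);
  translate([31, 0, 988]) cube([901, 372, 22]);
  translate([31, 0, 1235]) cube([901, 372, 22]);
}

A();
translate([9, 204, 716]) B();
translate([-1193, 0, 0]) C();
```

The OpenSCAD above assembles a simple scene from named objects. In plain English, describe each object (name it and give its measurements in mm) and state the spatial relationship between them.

A is a rectangular dining table. The top is 1211×876×49 mm with its upper surface at z = 716 mm. It stands on four round legs of 60 mm diameter, each leg's bounding box inset 59 mm from the nearest pair of top edges, running from the floor to the underside of the top.

B is an I-beam lying along x, 1153 mm long. Overall section height 507 mm. Two flanges 134 mm wide (y) and 26 mm thick, one on the floor and one at the top; a web 10 mm thick runs between them, centred on the flange width.

C is an open bookshelf. Two side panels, each 31 mm thick, 372 mm deep and 1330 mm tall, stand 963 mm apart (outside-to-outside). Between them sit 6 shelves, each 22 mm thick and 372 mm deep, spanning the full gap between the sides. The bottom shelf rests on the floor (its underside at z = 0) and the clear gap between one shelf's top and the next shelf's underside is 225 mm.

The I-beam is on top of the table. The bookshelf is on the floor beside the table on its −x side.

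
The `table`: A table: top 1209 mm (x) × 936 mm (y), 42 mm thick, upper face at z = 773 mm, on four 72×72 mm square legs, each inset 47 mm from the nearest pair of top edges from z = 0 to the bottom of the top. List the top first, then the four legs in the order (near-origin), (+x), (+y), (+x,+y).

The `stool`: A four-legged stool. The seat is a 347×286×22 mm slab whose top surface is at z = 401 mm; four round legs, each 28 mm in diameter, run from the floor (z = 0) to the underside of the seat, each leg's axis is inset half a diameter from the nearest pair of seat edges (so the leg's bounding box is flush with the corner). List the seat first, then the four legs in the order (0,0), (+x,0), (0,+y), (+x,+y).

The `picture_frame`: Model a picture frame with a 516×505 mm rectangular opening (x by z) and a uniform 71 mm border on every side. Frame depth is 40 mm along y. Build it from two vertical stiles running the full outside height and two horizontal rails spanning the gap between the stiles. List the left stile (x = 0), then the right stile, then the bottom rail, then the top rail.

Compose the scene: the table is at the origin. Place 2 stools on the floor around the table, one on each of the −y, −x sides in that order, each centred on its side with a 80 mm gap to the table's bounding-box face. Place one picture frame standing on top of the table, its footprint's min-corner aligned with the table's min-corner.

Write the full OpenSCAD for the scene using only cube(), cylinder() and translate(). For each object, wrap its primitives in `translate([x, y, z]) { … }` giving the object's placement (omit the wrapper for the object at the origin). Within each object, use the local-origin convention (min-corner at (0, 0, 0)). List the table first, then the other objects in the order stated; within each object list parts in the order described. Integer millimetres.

translate([0, 0, 731]) cube([1209, 936, 42]);
translate([47, 47, 0]) cube([72, 72, 731]);
translate([1090, 47, 0]) cube([72, 72, 731]);
translate([47, 817, 0]) cube([72, 72, 731]);
translate([1090, 817, 0]) cube([72, 72, 731]);
translate([431, -366, 0]) {
  translate([0, 0, 379]) cube([347, 286, 22]);
  translate([14, 14, 0]) cylinder(h = 379, r = 14);
  translate([333, 14, 0]) cylinder(h = 379, r = 14);
  translate([14, 272, 0]) cylinder(h = 379, r = 14);
  translate([333, 272, 0]) cylinder(h = 379, r = 14);
}
translate([-427, 325, 0]) {
  translate([0, 0, 379]) cube([347, 286, 22]);
  translate([14, 14, 0]) cylinder(h = 379, r = 14);
  translate([333, 14, 0]) cylinder(h = 379, r = 14);
  translate([14, 272, 0]) cylinder(h = 379, r = 14);
  translate([333, 272, 0]) cylinder(h = 379, r = 14);
}
translate([0, 0, 773]) {
  cube([71, 40, 647]);
  translate([587, 0, 0]) cube([71, 40, 647]);
  translate([71, 0, 0]) cube([516, 40, 71]);
  translate([71, 0, 576]) cube([516, 40, 71]);
}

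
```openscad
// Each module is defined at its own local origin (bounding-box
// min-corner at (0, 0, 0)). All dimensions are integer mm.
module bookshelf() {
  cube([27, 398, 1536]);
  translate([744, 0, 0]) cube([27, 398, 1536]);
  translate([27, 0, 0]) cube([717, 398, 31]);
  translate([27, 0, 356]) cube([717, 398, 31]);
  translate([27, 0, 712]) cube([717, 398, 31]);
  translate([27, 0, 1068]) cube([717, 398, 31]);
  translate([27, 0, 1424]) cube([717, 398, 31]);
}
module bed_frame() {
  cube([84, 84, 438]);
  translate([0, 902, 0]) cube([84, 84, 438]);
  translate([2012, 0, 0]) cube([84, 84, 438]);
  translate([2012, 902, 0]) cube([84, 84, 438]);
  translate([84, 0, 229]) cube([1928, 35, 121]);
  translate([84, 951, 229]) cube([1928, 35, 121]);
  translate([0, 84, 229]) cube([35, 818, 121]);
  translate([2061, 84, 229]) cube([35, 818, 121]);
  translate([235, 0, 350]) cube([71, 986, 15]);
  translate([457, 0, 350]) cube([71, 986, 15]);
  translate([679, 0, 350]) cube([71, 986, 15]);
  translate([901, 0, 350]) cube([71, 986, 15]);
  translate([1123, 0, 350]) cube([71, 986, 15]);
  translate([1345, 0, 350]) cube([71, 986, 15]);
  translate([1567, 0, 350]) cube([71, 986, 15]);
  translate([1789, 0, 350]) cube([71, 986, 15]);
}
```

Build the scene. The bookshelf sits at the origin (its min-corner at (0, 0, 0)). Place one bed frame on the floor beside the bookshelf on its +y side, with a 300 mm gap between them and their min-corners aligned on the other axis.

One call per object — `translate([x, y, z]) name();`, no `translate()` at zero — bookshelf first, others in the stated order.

bookshelf();
translate([0, 698, 0]) bed_frame();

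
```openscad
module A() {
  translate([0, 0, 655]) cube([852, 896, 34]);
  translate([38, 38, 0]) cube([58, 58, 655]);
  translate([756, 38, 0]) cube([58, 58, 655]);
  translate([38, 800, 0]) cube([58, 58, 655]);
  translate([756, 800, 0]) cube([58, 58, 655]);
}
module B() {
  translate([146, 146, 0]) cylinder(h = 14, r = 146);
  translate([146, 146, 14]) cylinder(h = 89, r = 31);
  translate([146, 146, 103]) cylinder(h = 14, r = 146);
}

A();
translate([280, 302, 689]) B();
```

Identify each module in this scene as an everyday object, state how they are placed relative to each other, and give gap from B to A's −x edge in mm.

The spool's min-x is at 280; the table's min-x is 0; gap = 280 mm.

A is a table. B is a spool. The spool is on top of the table, centred. The gap from the spool to the table's −x edge is 280 mm.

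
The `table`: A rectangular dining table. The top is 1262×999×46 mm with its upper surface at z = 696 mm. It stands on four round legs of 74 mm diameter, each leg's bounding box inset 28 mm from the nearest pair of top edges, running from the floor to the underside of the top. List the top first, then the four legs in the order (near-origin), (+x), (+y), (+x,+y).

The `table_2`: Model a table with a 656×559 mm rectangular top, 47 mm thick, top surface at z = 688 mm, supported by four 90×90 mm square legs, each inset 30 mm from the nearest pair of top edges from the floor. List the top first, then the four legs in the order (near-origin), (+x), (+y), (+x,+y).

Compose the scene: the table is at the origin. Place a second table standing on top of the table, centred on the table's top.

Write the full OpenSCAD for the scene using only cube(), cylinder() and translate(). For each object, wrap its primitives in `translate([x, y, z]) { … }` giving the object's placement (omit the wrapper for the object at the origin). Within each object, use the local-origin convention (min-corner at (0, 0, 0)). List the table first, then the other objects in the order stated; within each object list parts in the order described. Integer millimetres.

translate([0, 0, 650]) cube([1262, 999, 46]);
translate([65, 65, 0]) cylinder(h = 650, r = 37);
translate([1197, 65, 0]) cylinder(h = 650, r = 37);
translate([65, 934, 0]) cylinder(h = 650, r = 37);
translate([1197, 934, 0]) cylinder(h = 650, r = 37);
translate([303, 220, 696]) {
  translate([0, 0, 641]) cube([656, 559, 47]);
  translate([30, 30, 0]) cube([90, 90, 641]);
  translate([536, 30, 0]) cube([90, 90, 641]);
  translate([30, 439, 0]) cube([90, 90, 641]);
  translate([536, 439, 0]) cube([90, 90, 641]);
}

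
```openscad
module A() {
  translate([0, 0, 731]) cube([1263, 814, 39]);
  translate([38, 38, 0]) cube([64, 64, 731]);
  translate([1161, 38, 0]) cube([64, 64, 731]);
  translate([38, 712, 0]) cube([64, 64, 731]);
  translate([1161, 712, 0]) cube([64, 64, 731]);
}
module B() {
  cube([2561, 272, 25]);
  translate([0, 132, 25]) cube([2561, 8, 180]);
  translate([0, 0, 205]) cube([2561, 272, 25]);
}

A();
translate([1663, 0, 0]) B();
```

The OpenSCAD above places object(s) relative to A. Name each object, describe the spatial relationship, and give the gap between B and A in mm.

The I-beam's nearest face is 400 mm from the table's +x face.

A is a table. B is an I-beam. The I-beam is on the floor beside the table on its +x side. The gap between the I-beam and the table is 400 mm.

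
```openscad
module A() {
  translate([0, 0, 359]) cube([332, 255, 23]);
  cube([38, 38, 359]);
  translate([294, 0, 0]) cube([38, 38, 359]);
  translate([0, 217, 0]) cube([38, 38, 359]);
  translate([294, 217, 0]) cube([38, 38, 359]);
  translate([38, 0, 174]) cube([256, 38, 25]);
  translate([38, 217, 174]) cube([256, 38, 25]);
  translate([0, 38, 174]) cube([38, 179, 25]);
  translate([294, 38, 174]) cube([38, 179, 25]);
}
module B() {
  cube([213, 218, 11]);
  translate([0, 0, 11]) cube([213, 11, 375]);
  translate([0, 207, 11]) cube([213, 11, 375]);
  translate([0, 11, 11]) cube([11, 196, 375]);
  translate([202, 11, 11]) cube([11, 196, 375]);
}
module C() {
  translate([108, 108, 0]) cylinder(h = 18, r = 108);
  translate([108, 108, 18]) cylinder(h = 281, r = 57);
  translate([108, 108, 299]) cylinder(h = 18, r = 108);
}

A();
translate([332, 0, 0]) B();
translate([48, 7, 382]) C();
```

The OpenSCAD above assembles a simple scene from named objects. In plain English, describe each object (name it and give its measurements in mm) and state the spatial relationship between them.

A is a simple wooden stool: a rectangular seat 332 mm (x) by 255 mm (y), 23 mm thick, top face at z = 382 mm, on four square legs, each 38×38 mm in cross-section. The legs rest on z = 0, each flush with a corner of the seat. Four stretchers, 38 mm wide and 25 mm tall, connect adjacent legs with their undersides at z = 174 mm, each running between the inner faces of the legs it joins and aligned with the legs' outer faces on the other axis.

B is an open-topped rectangular box: outside dimensions 213×218×386 mm, with a uniform wall and base thickness of 11 mm. The base is a full 213×218 slab on the floor; four walls sit on top of the base. The front and back walls (the −y and +y sides) span the full width; the two side walls fit between them.

C is a spool: two coaxial disc flanges of radius 108 mm and thickness 18 mm, joined by a core cylinder of radius 57 mm and height 281 mm. The lower flange rests on z = 0 and the three cylinders share a vertical axis.

The open box is against the stool's +x side, with their −y faces flush. The spool is on top of the stool.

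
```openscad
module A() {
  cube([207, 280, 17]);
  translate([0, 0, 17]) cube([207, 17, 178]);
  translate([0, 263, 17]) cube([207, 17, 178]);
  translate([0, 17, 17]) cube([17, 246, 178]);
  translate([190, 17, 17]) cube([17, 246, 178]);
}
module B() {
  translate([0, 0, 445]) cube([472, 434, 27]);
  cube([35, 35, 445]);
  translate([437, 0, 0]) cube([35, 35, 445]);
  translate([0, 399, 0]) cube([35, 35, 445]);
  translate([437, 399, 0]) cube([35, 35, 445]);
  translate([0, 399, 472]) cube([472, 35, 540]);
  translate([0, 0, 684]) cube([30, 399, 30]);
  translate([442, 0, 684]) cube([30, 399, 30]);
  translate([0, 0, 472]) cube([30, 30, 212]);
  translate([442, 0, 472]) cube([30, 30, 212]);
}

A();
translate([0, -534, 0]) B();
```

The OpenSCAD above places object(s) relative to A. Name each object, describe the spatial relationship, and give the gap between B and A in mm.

A is an open box. B is a chair. The chair is on the floor beside the open box on its −y side. The gap between the chair and the open box is 100 mm.

The chair's nearest face is 100 mm from the open box's −y face.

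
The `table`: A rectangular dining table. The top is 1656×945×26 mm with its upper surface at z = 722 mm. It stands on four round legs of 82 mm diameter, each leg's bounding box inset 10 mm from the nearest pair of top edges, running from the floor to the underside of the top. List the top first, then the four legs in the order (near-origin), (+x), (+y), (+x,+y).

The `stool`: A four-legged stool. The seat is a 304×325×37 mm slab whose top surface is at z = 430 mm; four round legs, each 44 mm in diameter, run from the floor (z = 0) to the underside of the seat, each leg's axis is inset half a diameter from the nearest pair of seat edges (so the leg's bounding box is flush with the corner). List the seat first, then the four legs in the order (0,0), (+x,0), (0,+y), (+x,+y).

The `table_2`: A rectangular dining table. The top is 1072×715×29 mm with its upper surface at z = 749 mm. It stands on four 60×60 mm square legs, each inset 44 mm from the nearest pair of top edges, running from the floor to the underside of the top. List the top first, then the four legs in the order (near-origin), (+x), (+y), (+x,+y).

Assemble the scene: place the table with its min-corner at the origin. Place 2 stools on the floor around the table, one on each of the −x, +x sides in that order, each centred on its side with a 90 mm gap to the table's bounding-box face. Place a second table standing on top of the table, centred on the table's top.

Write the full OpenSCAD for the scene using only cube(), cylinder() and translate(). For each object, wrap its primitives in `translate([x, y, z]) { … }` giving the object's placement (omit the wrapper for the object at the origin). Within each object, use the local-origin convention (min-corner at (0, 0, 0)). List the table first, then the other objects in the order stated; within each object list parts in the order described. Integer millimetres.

translate([0, 0, 696]) cube([1656, 945, 26]);
translate([51, 51, 0]) cylinder(h = 696, r = 41);
translate([1605, 51, 0]) cylinder(h = 696, r = 41);
translate([51, 894, 0]) cylinder(h = 696, r = 41);
translate([1605, 894, 0]) cylinder(h = 696, r = 41);
translate([-394, 310, 0]) {
  translate([0, 0, 393]) cube([304, 325, 37]);
  translate([22, 22, 0]) cylinder(h = 393, r = 22);
  translate([282, 22, 0]) cylinder(h = 393, r = 22);
  translate([22, 303, 0]) cylinder(h = 393, r = 22);
  translate([282, 303, 0]) cylinder(h = 393, r = 22);
}
translate([1746, 310, 0]) {
  translate([0, 0, 393]) cube([304, 325, 37]);
  translate([22, 22, 0]) cylinder(h = 393, r = 22);
  translate([282, 22, 0]) cylinder(h = 393, r = 22);
  translate([22, 303, 0]) cylinder(h = 393, r = 22);
  translate([282, 303, 0]) cylinder(h = 393, r = 22);
}
translate([292, 115, 722]) {
  translate([0, 0, 720]) cube([1072, 715, 29]);
  translate([44, 44, 0]) cube([60, 60, 720]);
  translate([968, 44, 0]) cube([60, 60, 720]);
  translate([44, 611, 0]) cube([60, 60, 720]);
  translate([968, 611, 0]) cube([60, 60, 720]);
}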